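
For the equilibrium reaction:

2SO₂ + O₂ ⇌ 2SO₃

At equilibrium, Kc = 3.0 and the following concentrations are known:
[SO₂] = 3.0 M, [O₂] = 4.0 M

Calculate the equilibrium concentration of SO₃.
[SO₃] = 10.3923 M

Kc = ([SO₃]^2) / ([SO₂]^2 × [O₂]) = 3.0
[SO₃]^2 = Kc · (reactant terms)/(other product terms) = 3.0 · 36 / 1 = 108
[SO₃] = (108)^(1/2) = 10.3923 M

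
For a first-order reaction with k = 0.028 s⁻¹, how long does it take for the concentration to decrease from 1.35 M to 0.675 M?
24.76 s

From ln[A] = ln[A]₀ - k·t: t = ln([A]₀/[A])/k = ln(1.35/0.675)/0.028 = ln(2.0000)/0.028 = 0.6931/0.028 = 24.76 s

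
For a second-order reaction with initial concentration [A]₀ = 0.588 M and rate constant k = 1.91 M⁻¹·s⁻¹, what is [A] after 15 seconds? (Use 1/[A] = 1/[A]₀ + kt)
0.0329 M

1/[A] = 1/[A]₀ + k·t = 1/0.588 + (1.91)·(15) = 1.7007 + 28.6500 = 30.3507
[A] = 1/30.3507 = 0.0329 M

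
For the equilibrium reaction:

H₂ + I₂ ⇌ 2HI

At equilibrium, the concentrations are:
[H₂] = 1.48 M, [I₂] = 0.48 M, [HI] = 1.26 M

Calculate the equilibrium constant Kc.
K_c = 2.2348

Kc = ([HI]^2) / ([H₂] × [I₂])
   = ((1.26)^2) / ((1.48)·(0.48))
   = 1.5876 / 0.7104 = 2.2348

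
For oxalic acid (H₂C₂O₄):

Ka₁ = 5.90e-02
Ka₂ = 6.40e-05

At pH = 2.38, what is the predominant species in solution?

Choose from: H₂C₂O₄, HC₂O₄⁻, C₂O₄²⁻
HC₂O₄⁻

pKa1 = 1.23, pKa2 = 4.19. Each pKa is the crossover between adjacent species; pH = 2.38 lies in the region where HC₂O₄⁻ predominates.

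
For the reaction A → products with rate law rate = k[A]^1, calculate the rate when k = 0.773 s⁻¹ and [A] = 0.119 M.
0.09199 M/s

rate = k·[A]^1 = 0.773·(0.119)^1 = 0.773·0.119 = 0.09199 M/s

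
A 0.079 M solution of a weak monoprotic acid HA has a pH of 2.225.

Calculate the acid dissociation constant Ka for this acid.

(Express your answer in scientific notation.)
K_a = 4.86e-04

[H⁺] = 10^(−pH) = 10^(−2.225) = 5.957e-03 M. For HA ⇌ H⁺ + A⁻, Ka = x²/(C − x) = (5.957e-03)²/(0.079 − 5.957e-03) = 4.86e-04.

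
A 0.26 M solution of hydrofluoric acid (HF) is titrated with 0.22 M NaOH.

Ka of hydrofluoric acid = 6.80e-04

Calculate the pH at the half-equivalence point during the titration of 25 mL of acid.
pH = pKa = 3.17

At the half-equivalence point, [HA] = [A⁻], so by Henderson–Hasselbalch pH = pKa + log(1) = pKa.
pKa = −log(6.80e-04) = 3.17.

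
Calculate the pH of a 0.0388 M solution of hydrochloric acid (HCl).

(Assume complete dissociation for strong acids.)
pH = 1.41

[H⁺] = 0.0388 M for strong acid. pH = -log[H⁺] = -log(0.0388)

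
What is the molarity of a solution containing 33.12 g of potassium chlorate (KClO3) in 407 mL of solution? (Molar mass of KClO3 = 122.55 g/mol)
Moles of KClO3 = 33.12 g ÷ 122.55 g/mol = 0.270257 mol
Volume = 407 mL = 0.407 L
Molarity = 0.270257 mol ÷ 0.407 L = 0.664 M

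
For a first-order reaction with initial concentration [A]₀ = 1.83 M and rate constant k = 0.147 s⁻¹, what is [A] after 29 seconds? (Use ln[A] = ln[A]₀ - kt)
0.0258 M

ln[A] = ln[A]₀ - k·t = ln(1.83) - (0.147)·(29) = 0.6043 - 4.2630 = -3.6587
[A] = e^(-3.6587) = 0.0258 M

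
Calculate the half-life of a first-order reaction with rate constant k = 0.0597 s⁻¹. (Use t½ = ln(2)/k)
11.61 s

t½ = ln(2)/k = 0.6931/0.0597 = 11.61 s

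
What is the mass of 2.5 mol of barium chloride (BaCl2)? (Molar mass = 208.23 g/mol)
Mass = 2.5 mol × 208.23 g/mol = 520.6 g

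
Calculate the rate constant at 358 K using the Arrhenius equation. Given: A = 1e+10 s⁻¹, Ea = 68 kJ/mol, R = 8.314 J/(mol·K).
1.20e+00 s⁻¹

k = A·exp(-Ea/(R·T)) = 1e+10·exp(-68000/(8.314·358)) = 1e+10·exp(-22.8463) = 1e+10·1.1967e-10 = 1.20e+00 s⁻¹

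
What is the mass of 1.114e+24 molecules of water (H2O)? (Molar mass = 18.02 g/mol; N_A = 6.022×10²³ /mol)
Moles = 1.114e+24 ÷ 6.022×10²³ = 1.84988 mol
Mass = 1.84988 mol × 18.02 g/mol = 33.33 g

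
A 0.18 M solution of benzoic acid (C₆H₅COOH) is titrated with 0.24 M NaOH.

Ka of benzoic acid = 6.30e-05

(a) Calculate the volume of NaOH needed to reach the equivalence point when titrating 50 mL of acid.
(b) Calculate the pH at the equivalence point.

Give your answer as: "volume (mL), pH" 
V = 37.5 mL, pH = 8.61

(a) At equivalence: moles acid = moles base.
moles acid = 0.18 × 0.05 = 0.009 mol; V_NaOH = 0.009/0.24 = 0.0375 L = 37.5 mL.
(b) At equivalence, all acid → conjugate base A⁻ at [A⁻] = 0.009/0.0875 = 0.1029 M.
Kb = Kw/Ka = 1.0e-14/6.30e-05 = 1.587e-10; [OH⁻] = √(Kb·[A⁻]) = 4.041e-06; pOH = 5.39; pH = 14 − pOH = 8.61.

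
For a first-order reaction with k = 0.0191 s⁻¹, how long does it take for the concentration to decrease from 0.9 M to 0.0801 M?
126.66 s

From ln[A] = ln[A]₀ - k·t: t = ln([A]₀/[A])/k = ln(0.9/0.0801)/0.0191 = ln(11.2360)/0.0191 = 2.4191/0.0191 = 126.66 s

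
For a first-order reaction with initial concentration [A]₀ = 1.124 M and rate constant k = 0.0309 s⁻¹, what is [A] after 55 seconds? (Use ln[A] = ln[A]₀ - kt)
0.2054 M

ln[A] = ln[A]₀ - k·t = ln(1.124) - (0.0309)·(55) = 0.1169 - 1.6995 = -1.5826
[A] = e^(-1.5826) = 0.2054 M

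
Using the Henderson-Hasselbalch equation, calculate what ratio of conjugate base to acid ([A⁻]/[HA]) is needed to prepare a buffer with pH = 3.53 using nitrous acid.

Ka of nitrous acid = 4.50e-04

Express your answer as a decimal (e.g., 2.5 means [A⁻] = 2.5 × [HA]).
[A⁻]/[HA] = 1.525

pKa = −log(4.50e-04) = 3.3468. pH = pKa + log([A⁻]/[HA]). 3.53 = 3.3468 + log(ratio). log(ratio) = 3.53 − 3.3468 = 0.1832. ratio = 10^(0.1832) = 1.525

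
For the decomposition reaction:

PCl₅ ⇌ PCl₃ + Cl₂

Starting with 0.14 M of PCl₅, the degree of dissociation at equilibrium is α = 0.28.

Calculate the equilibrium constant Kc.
K_c = 0.0152

x = α·[A]₀ = 0.28 × 0.14 = 0.0392 M dissociated.
At eq: [PCl₅] = 0.14 − 0.0392 = 0.1008 M; [PCl₃] = [Cl₂] = x = 0.0392 M.
Kc = [PCl₃][Cl₂]/[PCl₅] = (0.0392)²/0.1008 = 0.01524.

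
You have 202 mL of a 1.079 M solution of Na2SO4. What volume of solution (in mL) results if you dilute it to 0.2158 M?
Using M₁V₁ = M₂V₂:
1.079 × 202 = 0.2158 × V₂
V₂ = (1.079 × 202) / 0.2158 = 1010 mL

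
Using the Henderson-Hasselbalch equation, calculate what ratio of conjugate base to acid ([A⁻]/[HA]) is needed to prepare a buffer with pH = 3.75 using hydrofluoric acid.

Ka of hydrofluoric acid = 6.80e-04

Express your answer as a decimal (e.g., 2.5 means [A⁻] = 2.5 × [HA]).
[A⁻]/[HA] = 3.824

pKa = −log(6.80e-04) = 3.1675. pH = pKa + log([A⁻]/[HA]). 3.75 = 3.1675 + log(ratio). log(ratio) = 3.75 − 3.1675 = 0.5825. ratio = 10^(0.5825) = 3.824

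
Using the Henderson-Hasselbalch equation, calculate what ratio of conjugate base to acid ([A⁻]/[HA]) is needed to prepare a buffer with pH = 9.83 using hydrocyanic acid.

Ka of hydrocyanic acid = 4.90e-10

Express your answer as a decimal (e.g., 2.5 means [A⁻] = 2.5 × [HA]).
[A⁻]/[HA] = 3.313

pKa = −log(4.90e-10) = 9.3098. pH = pKa + log([A⁻]/[HA]). 9.83 = 9.3098 + log(ratio). log(ratio) = 9.83 − 9.3098 = 0.5202. ratio = 10^(0.5202) = 3.313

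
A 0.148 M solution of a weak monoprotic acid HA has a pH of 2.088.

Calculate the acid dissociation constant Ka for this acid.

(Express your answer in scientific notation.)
K_a = 4.77e-04

[H⁺] = 10^(−pH) = 10^(−2.088) = 8.166e-03 M. For HA ⇌ H⁺ + A⁻, Ka = x²/(C − x) = (8.166e-03)²/(0.148 − 8.166e-03) = 4.77e-04.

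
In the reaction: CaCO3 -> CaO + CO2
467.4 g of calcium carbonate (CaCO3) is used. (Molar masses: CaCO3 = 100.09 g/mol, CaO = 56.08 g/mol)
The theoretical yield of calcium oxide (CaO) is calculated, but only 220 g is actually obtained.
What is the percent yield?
Moles of CaCO3 = 467.4 g ÷ 100.09 g/mol = 4.6698 mol
Mole ratio: 1 mol CaO / 1 mol CaCO3
Moles of CaO = 4.6698 × (1/1) = 4.6698 mol
Theoretical yield = 4.6698 mol × 56.08 g/mol = 261.88 g
Actual yield = 220 g
Percent yield = (220 / 261.88) × 100% = 84.0%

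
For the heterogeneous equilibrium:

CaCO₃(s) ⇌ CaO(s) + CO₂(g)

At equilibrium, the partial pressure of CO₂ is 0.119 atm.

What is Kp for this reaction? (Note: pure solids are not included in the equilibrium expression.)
K_p = 0.119

Solids (CaCO₃, CaO) have activity 1 and are excluded.
Kp = P(CO₂) = 0.119.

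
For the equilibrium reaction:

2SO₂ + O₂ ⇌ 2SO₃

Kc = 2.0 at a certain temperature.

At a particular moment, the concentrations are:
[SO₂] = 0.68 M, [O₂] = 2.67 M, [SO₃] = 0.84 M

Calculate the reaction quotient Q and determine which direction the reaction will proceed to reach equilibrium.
Q = 0.572, Q < K, reaction proceeds forward (toward products)

Q = ([SO₃]^2) / ([SO₂]^2 × [O₂])
  = ((0.84)^2) / ((0.68)^2·(2.67)) = 0.7056/1.2346 = 0.5715
Since Q = 0.5715 < Kc = 2.0, the reaction proceeds forward (toward products) to reach equilibrium.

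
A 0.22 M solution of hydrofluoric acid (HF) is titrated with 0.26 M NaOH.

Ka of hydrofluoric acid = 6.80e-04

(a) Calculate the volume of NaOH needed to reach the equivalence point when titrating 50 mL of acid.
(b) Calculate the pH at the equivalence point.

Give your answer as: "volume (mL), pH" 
V = 42.3 mL, pH = 8.12

(a) At equivalence: moles acid = moles base.
moles acid = 0.22 × 0.05 = 0.011 mol; V_NaOH = 0.011/0.26 = 0.04231 L = 42.3 mL.
(b) At equivalence, all acid → conjugate base A⁻ at [A⁻] = 0.011/0.09231 = 0.1192 M.
Kb = Kw/Ka = 1.0e-14/6.80e-04 = 1.471e-11; [OH⁻] = √(Kb·[A⁻]) = 1.324e-06; pOH = 5.88; pH = 14 − pOH = 8.12.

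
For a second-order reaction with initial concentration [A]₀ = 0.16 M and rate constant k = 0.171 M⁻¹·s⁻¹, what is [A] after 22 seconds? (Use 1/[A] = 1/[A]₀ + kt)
0.0999 M

1/[A] = 1/[A]₀ + k·t = 1/0.16 + (0.171)·(22) = 6.2500 + 3.7620 = 10.0120
[A] = 1/10.0120 = 0.0999 M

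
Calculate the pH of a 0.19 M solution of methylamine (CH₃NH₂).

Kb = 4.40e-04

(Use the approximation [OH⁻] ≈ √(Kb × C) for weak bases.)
pH = 11.96

[OH⁻] = √(Kb × C) = √(4.40e-04 × 0.19) = 9.1433e-03. pOH = 2.04, pH = 14 - pOH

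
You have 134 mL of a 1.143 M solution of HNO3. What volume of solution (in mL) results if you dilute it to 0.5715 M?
Using M₁V₁ = M₂V₂:
1.143 × 134 = 0.5715 × V₂
V₂ = (1.143 × 134) / 0.5715 = 268 mL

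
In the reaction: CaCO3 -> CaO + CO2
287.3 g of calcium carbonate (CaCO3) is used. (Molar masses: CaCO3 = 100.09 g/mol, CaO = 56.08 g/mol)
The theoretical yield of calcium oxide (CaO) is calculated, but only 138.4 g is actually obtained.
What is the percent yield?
Moles of CaCO3 = 287.3 g ÷ 100.09 g/mol = 2.87042 mol
Mole ratio: 1 mol CaO / 1 mol CaCO3
Moles of CaO = 2.87042 × (1/1) = 2.87042 mol
Theoretical yield = 2.87042 mol × 56.08 g/mol = 160.97 g
Actual yield = 138.4 g
Percent yield = (138.4 / 160.97) × 100% = 86.0%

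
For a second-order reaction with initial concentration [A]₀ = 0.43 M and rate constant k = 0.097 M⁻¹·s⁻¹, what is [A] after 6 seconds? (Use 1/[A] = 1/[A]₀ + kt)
0.3439 M

1/[A] = 1/[A]₀ + k·t = 1/0.43 + (0.097)·(6) = 2.3256 + 0.5820 = 2.9076
[A] = 1/2.9076 = 0.3439 M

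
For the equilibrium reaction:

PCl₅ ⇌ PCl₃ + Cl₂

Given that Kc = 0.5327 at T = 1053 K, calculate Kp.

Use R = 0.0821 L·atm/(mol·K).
K_p = 46.0526

Δn = (moles gaseous products) − (moles gaseous reactants) = 1
T = 1053 K; RT = 0.0821 × 1053 = 86.4513
Kp = Kc·(RT)^Δn = 0.5327 × (86.4513)^1 = 0.5327 × 86.4513 = 46.0526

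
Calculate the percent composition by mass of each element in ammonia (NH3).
N: 82.27%, H: 17.76%

Molar mass of NH3 = 17.03 g/mol
% N = (1 × 14.01) / 17.03 × 100% = 14.01 / 17.03 × 100% = 82.27%
% H = (3 × 1.008) / 17.03 × 100% = 3.024 / 17.03 × 100% = 17.76%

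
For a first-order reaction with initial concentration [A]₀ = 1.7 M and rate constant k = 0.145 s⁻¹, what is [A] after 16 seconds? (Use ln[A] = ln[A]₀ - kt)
0.1671 M

ln[A] = ln[A]₀ - k·t = ln(1.7) - (0.145)·(16) = 0.5306 - 2.3200 = -1.7894
[A] = e^(-1.7894) = 0.1671 M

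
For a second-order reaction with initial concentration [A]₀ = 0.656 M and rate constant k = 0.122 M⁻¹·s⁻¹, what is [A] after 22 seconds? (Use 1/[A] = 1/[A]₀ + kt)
0.2376 M

1/[A] = 1/[A]₀ + k·t = 1/0.656 + (0.122)·(22) = 1.5244 + 2.6840 = 4.2084
[A] = 1/4.2084 = 0.2376 M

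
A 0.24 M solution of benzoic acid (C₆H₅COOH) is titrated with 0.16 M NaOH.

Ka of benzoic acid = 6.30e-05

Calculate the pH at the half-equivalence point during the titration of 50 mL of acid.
pH = pKa = 4.20

At the half-equivalence point, [HA] = [A⁻], so by Henderson–Hasselbalch pH = pKa + log(1) = pKa.
pKa = −log(6.30e-05) = 4.20.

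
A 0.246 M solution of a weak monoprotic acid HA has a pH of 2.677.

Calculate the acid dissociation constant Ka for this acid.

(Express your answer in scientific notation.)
K_a = 1.81e-05

[H⁺] = 10^(−pH) = 10^(−2.677) = 2.104e-03 M. For HA ⇌ H⁺ + A⁻, Ka = x²/(C − x) = (2.104e-03)²/(0.246 − 2.104e-03) = 1.81e-05.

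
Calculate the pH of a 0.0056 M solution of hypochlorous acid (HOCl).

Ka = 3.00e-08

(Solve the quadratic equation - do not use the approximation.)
pH = 4.89

x² + Ka×x - Ka×C = 0. Using quadratic formula: [H⁺] = 1.2946e-05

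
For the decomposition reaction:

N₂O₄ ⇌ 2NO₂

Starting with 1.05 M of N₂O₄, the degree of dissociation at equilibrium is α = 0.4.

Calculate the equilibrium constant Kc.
K_c = 1.1200

x = α·[A]₀ = 0.4 × 1.05 = 0.42 M dissociated.
At eq: [N₂O₄] = 1.05 − 0.42 = 0.63 M; [NO₂] = 2x = 0.84 M.
Kc = [NO₂]²/[N₂O₄] = (0.84)²/0.63 = 1.12.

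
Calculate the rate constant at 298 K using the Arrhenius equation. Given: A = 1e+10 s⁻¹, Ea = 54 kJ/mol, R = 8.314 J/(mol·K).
3.42e+00 s⁻¹

k = A·exp(-Ea/(R·T)) = 1e+10·exp(-54000/(8.314·298)) = 1e+10·exp(-21.7955) = 1e+10·3.4223e-10 = 3.42e+00 s⁻¹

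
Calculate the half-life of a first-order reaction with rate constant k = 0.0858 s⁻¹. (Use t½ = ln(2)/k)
8.08 s

t½ = ln(2)/k = 0.6931/0.0858 = 8.08 s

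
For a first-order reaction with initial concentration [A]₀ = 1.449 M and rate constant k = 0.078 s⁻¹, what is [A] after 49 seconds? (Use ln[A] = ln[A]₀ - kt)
0.0317 M

ln[A] = ln[A]₀ - k·t = ln(1.449) - (0.078)·(49) = 0.3709 - 3.8220 = -3.4511
[A] = e^(-3.4511) = 0.0317 M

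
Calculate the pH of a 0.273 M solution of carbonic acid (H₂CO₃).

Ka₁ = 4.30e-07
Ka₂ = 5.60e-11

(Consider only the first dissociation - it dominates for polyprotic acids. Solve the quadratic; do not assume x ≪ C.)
pH = 3.47

x² + Ka₁·x − Ka₁·C = 0 with Ka₁ = 4.30e-07, C = 0.273.
x = (−Ka₁ + √(Ka₁² + 4·Ka₁·C))/2 = 3.4241e-04 M, so pH = 3.47.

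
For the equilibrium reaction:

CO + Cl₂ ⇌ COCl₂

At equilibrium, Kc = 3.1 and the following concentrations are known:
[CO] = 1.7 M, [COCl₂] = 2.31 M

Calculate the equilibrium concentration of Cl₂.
[Cl₂] = 0.4383 M

Kc = ([COCl₂]) / ([CO] × [Cl₂]) = 3.1
[Cl₂]^1 = (product terms)/(Kc · other reactant terms) = 2.31 / (3.1 · 1.7) = 0.43833
[Cl₂] = 0.4383 M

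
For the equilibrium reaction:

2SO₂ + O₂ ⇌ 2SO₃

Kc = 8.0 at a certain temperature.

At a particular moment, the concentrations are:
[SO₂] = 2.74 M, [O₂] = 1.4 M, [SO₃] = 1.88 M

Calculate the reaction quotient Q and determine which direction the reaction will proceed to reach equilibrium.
Q = 0.336, Q < K, reaction proceeds forward (toward products)

Q = ([SO₃]^2) / ([SO₂]^2 × [O₂])
  = ((1.88)^2) / ((2.74)^2·(1.4)) = 3.5344/10.511 = 0.3363
Since Q = 0.3363 < Kc = 8.0, the reaction proceeds forward (toward products) to reach equilibrium.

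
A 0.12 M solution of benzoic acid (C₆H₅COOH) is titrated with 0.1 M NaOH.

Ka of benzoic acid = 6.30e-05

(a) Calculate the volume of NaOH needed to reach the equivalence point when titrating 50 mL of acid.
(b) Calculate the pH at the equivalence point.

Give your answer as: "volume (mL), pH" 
V = 60.0 mL, pH = 8.47

(a) At equivalence: moles acid = moles base.
moles acid = 0.12 × 0.05 = 0.006 mol; V_NaOH = 0.006/0.1 = 0.06 L = 60.0 mL.
(b) At equivalence, all acid → conjugate base A⁻ at [A⁻] = 0.006/0.11 = 0.05455 M.
Kb = Kw/Ka = 1.0e-14/6.30e-05 = 1.587e-10; [OH⁻] = √(Kb·[A⁻]) = 2.942e-06; pOH = 5.53; pH = 14 − pOH = 8.47.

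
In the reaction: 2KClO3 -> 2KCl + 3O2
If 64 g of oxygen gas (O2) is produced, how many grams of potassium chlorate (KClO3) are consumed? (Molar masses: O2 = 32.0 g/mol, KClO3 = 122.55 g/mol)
Moles of O2 = 64 g ÷ 32.0 g/mol = 2 mol
Mole ratio: 2 mol KClO3 / 3 mol O2
Moles of KClO3 = 2 × (2/3) = 1.33333 mol
Mass of KClO3 = 1.33333 mol × 122.55 g/mol = 163.4 g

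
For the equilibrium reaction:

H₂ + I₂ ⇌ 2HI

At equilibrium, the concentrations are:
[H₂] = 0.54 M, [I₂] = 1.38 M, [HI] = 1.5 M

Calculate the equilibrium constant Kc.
K_c = 3.0193

Kc = ([HI]^2) / ([H₂] × [I₂])
   = ((1.5)^2) / ((0.54)·(1.38))
   = 2.25 / 0.7452 = 3.0193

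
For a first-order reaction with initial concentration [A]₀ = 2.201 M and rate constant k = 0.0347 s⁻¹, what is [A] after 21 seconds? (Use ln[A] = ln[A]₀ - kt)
1.0621 M

ln[A] = ln[A]₀ - k·t = ln(2.201) - (0.0347)·(21) = 0.7889 - 0.7287 = 0.0602
[A] = e^(0.0602) = 1.0621 M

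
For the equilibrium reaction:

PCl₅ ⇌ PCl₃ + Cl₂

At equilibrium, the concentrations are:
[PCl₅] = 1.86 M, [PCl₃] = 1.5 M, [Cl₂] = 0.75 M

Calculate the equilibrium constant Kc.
K_c = 0.6048

Kc = ([PCl₃] × [Cl₂]) / ([PCl₅])
   = ((1.5)·(0.75)) / ((1.86))
   = 1.125 / 1.86 = 0.6048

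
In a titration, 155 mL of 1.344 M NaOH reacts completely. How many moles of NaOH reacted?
Moles = Molarity × Volume (L)
Moles = 1.344 M × 0.155 L = 0.2083 mol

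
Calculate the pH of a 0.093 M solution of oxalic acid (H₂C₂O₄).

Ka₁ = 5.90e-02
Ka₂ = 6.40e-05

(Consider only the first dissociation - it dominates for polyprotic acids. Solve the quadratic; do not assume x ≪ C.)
pH = 1.30

x² + Ka₁·x − Ka₁·C = 0 with Ka₁ = 5.90e-02, C = 0.093.
x = (−Ka₁ + √(Ka₁² + 4·Ka₁·C))/2 = 5.0232e-02 M, so pH = 1.30.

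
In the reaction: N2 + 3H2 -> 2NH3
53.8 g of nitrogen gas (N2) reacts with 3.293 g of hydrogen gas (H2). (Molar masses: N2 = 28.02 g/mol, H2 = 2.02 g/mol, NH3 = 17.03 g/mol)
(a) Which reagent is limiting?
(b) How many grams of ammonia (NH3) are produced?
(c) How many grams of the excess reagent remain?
(a) H2, (b) 18.51 g, (c) 38.57 g

Moles of N2 = 53.8 g ÷ 28.02 g/mol = 1.92006 mol
Moles of H2 = 3.293 g ÷ 2.02 g/mol = 1.6302 mol
Moles ÷ coefficient: N2: 1.92006/1 = 1.92, H2: 1.6302/3 = 0.5434
(a) H2 has the smaller value, so H2 is the limiting reagent.
(b) Moles of NH3 = 1.6302 mol H2 × (2/3) = 1.0868 mol; mass = 1.0868 mol × 17.03 g/mol = 18.51 g
(c) N2 consumed = 1.6302 × (1/3) = 0.543399 mol; remaining = 1.92006 − 0.543399 = 1.37666 mol; mass = 1.37666 mol × 28.02 g/mol = 38.57 g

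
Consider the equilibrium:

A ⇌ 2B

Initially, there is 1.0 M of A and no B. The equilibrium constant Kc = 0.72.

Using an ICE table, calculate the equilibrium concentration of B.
[B] = 0.687 M

ICE: [A] = 1.0 − x, [B] = 2x.
Kc = (2x)²/(1.0 − x) = 0.72 ⇒ 4x² + 0.72x − 0.72 = 0.
x = (−0.72 + √(0.72² + 4·4·0.72))/(2·4) = (−0.72 + √12.038)/8 = 0.3437.
[B] = 2x = 0.687 M.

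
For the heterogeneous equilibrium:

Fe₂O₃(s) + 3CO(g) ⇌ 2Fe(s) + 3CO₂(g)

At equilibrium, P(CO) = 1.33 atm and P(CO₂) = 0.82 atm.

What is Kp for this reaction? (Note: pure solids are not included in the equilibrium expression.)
K_p = 0.234

Solids (Fe₂O₃, Fe) are excluded.
Kp = P(CO₂)³/P(CO)³ = (0.82)³/(1.33)³ = 0.5514/2.353 = 0.234.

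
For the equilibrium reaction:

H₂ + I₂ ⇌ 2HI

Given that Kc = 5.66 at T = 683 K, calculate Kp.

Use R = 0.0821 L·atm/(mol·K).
K_p = 5.6600

Δn = (moles gaseous products) − (moles gaseous reactants) = 0
T = 683 K; RT = 0.0821 × 683 = 56.0743
Kp = Kc·(RT)^Δn = 5.66 × (56.0743)^0 = 5.66 × 1 = 5.6600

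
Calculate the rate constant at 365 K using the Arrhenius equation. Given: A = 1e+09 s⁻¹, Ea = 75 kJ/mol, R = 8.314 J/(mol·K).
1.85e-02 s⁻¹

k = A·exp(-Ea/(R·T)) = 1e+09·exp(-75000/(8.314·365)) = 1e+09·exp(-24.7149) = 1e+09·1.8470e-11 = 1.85e-02 s⁻¹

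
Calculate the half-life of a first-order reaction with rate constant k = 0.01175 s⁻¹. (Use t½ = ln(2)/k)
58.99 s

t½ = ln(2)/k = 0.6931/0.01175 = 58.99 s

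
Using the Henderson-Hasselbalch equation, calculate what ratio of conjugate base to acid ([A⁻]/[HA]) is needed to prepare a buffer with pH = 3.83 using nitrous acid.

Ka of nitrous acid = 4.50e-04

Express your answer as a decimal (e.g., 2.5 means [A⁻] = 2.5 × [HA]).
[A⁻]/[HA] = 3.042

pKa = −log(4.50e-04) = 3.3468. pH = pKa + log([A⁻]/[HA]). 3.83 = 3.3468 + log(ratio). log(ratio) = 3.83 − 3.3468 = 0.4832. ratio = 10^(0.4832) = 3.042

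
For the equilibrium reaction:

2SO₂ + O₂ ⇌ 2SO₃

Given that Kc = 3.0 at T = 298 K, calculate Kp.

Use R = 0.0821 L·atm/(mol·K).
K_p = 0.1226

Δn = (moles gaseous products) − (moles gaseous reactants) = -1
T = 298 K; RT = 0.0821 × 298 = 24.4658
Kp = Kc·(RT)^Δn = 3.0 × (24.4658)^-1 = 3.0 × 0.0408734 = 0.1226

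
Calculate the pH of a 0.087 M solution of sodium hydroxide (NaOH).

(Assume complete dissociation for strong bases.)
pH = 12.94

[OH⁻] = 0.087 M for strong base. pOH = -log[OH⁻] = 1.06, pH = 14 - pOH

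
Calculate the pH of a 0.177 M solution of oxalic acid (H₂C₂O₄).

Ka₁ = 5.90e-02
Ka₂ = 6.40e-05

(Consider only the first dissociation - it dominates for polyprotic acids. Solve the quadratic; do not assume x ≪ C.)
pH = 1.11

x² + Ka₁·x − Ka₁·C = 0 with Ka₁ = 5.90e-02, C = 0.177.
x = (−Ka₁ + √(Ka₁² + 4·Ka₁·C))/2 = 7.6864e-02 M, so pH = 1.11.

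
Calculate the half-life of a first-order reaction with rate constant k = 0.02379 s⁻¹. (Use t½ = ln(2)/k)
29.14 s

t½ = ln(2)/k = 0.6931/0.02379 = 29.14 s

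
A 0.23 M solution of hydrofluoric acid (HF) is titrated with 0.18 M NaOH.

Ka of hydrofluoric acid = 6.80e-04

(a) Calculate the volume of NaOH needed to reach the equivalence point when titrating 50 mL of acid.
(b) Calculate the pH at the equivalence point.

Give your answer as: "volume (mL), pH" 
V = 63.9 mL, pH = 8.09

(a) At equivalence: moles acid = moles base.
moles acid = 0.23 × 0.05 = 0.0115 mol; V_NaOH = 0.0115/0.18 = 0.06389 L = 63.9 mL.
(b) At equivalence, all acid → conjugate base A⁻ at [A⁻] = 0.0115/0.1139 = 0.101 M.
Kb = Kw/Ka = 1.0e-14/6.80e-04 = 1.471e-11; [OH⁻] = √(Kb·[A⁻]) = 1.219e-06; pOH = 5.91; pH = 14 − pOH = 8.09.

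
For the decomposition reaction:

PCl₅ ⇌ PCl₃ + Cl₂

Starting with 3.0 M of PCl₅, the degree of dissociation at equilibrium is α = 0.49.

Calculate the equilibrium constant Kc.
K_c = 1.4124

x = α·[A]₀ = 0.49 × 3.0 = 1.47 M dissociated.
At eq: [PCl₅] = 3.0 − 1.47 = 1.53 M; [PCl₃] = [Cl₂] = x = 1.47 M.
Kc = [PCl₃][Cl₂]/[PCl₅] = (1.47)²/1.53 = 1.412.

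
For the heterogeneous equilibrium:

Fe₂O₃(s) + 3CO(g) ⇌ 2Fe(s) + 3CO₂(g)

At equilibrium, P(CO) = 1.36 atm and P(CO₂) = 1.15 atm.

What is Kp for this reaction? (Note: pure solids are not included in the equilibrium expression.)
K_p = 0.605

Solids (Fe₂O₃, Fe) are excluded.
Kp = P(CO₂)³/P(CO)³ = (1.15)³/(1.36)³ = 1.521/2.515 = 0.605.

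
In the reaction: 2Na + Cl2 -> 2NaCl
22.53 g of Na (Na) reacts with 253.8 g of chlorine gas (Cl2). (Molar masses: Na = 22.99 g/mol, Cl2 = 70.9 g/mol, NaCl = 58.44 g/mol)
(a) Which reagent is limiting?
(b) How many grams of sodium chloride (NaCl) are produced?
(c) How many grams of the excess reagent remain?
(a) Na, (b) 57.27 g, (c) 219.1 g

Moles of Na = 22.53 g ÷ 22.99 g/mol = 0.979991 mol
Moles of Cl2 = 253.8 g ÷ 70.9 g/mol = 3.57969 mol
Moles ÷ coefficient: Na: 0.979991/2 = 0.49, Cl2: 3.57969/1 = 3.58
(a) Na has the smaller value, so Na is the limiting reagent.
(b) Moles of NaCl = 0.979991 mol Na × (2/2) = 0.979991 mol; mass = 0.979991 mol × 58.44 g/mol = 57.27 g
(c) Cl2 consumed = 0.979991 × (1/2) = 0.489996 mol; remaining = 3.57969 − 0.489996 = 3.08969 mol; mass = 3.08969 mol × 70.9 g/mol = 219.1 g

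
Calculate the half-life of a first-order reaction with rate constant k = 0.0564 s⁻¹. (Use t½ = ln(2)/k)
12.29 s

t½ = ln(2)/k = 0.6931/0.0564 = 12.29 s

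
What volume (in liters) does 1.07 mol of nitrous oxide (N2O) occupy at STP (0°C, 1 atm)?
At STP, 1 mol of gas occupies 22.4 L
Volume = 1.07 mol × 22.4 L/mol = 23.97 L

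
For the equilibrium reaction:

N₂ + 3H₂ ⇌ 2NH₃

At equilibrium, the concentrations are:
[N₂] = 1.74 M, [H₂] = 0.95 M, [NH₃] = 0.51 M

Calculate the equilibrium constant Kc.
K_c = 0.1743

Kc = ([NH₃]^2) / ([N₂] × [H₂]^3)
   = ((0.51)^2) / ((1.74)·(0.95)^3)
   = 0.2601 / 1.4918 = 0.1743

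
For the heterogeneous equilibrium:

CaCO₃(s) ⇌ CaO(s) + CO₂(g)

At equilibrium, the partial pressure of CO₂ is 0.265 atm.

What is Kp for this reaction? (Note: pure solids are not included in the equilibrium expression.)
K_p = 0.265

Solids (CaCO₃, CaO) have activity 1 and are excluded.
Kp = P(CO₂) = 0.265.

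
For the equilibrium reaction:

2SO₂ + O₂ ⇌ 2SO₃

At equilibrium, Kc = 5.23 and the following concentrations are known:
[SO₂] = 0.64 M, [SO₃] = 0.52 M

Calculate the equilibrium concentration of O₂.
[O₂] = 0.1262 M

Kc = ([SO₃]^2) / ([SO₂]^2 × [O₂]) = 5.23
[O₂]^1 = (product terms)/(Kc · other reactant terms) = 0.2704 / (5.23 · 0.4096) = 0.12622
[O₂] = 0.1262 M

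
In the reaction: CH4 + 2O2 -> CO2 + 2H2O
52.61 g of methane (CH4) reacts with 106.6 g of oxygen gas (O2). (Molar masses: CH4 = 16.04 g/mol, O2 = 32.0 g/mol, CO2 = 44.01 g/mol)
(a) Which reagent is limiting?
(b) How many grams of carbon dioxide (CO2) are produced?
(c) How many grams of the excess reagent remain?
(a) O2, (b) 73.3 g, (c) 25.89 g

Moles of CH4 = 52.61 g ÷ 16.04 g/mol = 3.27993 mol
Moles of O2 = 106.6 g ÷ 32.0 g/mol = 3.33125 mol
Moles ÷ coefficient: CH4: 3.27993/1 = 3.28, O2: 3.33125/2 = 1.666
(a) O2 has the smaller value, so O2 is the limiting reagent.
(b) Moles of CO2 = 3.33125 mol O2 × (1/2) = 1.66562 mol; mass = 1.66562 mol × 44.01 g/mol = 73.3 g
(c) CH4 consumed = 3.33125 × (1/2) = 1.66562 mol; remaining = 3.27993 − 1.66562 = 1.6143 mol; mass = 1.6143 mol × 16.04 g/mol = 25.89 g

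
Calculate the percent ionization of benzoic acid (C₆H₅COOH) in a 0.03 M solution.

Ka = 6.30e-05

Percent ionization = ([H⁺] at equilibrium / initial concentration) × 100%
Percent ionization = 4.48%

Let x = [H⁺]. Ka = x²/(C - x) ⇒ x² + (6.30e-05)x - (6.30e-05)(0.03) = 0. x = 1.3436e-03. Percent = (1.3436e-03/0.03) × 100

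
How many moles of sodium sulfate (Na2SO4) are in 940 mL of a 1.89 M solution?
Moles = Molarity × Volume (L)
Moles = 1.89 M × 0.94 L = 1.777 mol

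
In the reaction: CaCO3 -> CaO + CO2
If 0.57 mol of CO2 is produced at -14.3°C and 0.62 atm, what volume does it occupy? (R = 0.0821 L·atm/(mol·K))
T = -14.3°C + 273.15 = 258.85 K
V = nRT/P = (0.57 × 0.0821 × 258.85) / 0.62
V = 19.54 L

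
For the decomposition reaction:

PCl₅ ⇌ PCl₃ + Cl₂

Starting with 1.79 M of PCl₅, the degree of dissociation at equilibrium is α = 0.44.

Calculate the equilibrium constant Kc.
K_c = 0.6188

x = α·[A]₀ = 0.44 × 1.79 = 0.7876 M dissociated.
At eq: [PCl₅] = 1.79 − 0.7876 = 1.002 M; [PCl₃] = [Cl₂] = x = 0.7876 M.
Kc = [PCl₃][Cl₂]/[PCl₅] = (0.7876)²/1.002 = 0.6188.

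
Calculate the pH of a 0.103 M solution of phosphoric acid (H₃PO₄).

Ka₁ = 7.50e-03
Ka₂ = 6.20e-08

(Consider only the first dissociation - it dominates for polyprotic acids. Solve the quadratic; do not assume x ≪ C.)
pH = 1.61

x² + Ka₁·x − Ka₁·C = 0 with Ka₁ = 7.50e-03, C = 0.103.
x = (−Ka₁ + √(Ka₁² + 4·Ka₁·C))/2 = 2.4296e-02 M, so pH = 1.61.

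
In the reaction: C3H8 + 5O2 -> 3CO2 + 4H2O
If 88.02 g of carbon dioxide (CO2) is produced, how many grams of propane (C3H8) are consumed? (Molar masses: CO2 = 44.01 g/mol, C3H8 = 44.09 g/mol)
Moles of CO2 = 88.02 g ÷ 44.01 g/mol = 2 mol
Mole ratio: 1 mol C3H8 / 3 mol CO2
Moles of C3H8 = 2 × (1/3) = 0.666667 mol
Mass of C3H8 = 0.666667 mol × 44.09 g/mol = 29.39 g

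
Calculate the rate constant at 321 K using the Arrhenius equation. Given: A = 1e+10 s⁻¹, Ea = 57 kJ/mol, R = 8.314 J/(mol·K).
5.30e+00 s⁻¹

k = A·exp(-Ea/(R·T)) = 1e+10·exp(-57000/(8.314·321)) = 1e+10·exp(-21.3580) = 1e+10·5.3010e-10 = 5.30e+00 s⁻¹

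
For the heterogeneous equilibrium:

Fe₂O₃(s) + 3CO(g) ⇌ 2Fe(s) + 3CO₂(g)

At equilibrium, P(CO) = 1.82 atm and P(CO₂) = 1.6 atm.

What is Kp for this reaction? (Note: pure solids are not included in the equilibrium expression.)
K_p = 0.679

Solids (Fe₂O₃, Fe) are excluded.
Kp = P(CO₂)³/P(CO)³ = (1.6)³/(1.82)³ = 4.096/6.029 = 0.679.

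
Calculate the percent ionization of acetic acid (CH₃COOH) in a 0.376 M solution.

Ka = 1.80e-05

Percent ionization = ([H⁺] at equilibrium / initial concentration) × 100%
Percent ionization = 0.69%

Let x = [H⁺]. Ka = x²/(C - x) ⇒ x² + (1.80e-05)x - (1.80e-05)(0.376) = 0. x = 2.5926e-03. Percent = (2.5926e-03/0.376) × 100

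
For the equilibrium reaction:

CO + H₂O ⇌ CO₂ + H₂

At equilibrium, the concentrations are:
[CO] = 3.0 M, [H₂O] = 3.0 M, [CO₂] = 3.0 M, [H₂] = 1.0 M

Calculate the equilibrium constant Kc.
K_c = 0.3333

Kc = ([CO₂] × [H₂]) / ([CO] × [H₂O])
   = ((3.0)·(1.0)) / ((3.0)·(3.0))
   = 3 / 9 = 0.3333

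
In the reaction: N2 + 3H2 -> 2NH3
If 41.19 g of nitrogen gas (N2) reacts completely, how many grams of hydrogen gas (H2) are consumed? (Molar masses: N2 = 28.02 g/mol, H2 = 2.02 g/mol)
Moles of N2 = 41.19 g ÷ 28.02 g/mol = 1.47002 mol
Mole ratio: 3 mol H2 / 1 mol N2
Moles of H2 = 1.47002 × (3/1) = 4.41006 mol
Mass of H2 = 4.41006 mol × 2.02 g/mol = 8.908 g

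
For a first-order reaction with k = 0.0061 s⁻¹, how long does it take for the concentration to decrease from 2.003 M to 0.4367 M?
249.70 s

From ln[A] = ln[A]₀ - k·t: t = ln([A]₀/[A])/k = ln(2.003/0.4367)/0.0061 = ln(4.5867)/0.0061 = 1.5232/0.0061 = 249.70 s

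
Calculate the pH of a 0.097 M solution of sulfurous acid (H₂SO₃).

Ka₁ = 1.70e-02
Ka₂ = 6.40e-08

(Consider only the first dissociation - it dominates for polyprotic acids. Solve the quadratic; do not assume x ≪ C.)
pH = 1.48

x² + Ka₁·x − Ka₁·C = 0 with Ka₁ = 1.70e-02, C = 0.097.
x = (−Ka₁ + √(Ka₁² + 4·Ka₁·C))/2 = 3.2988e-02 M, so pH = 1.48.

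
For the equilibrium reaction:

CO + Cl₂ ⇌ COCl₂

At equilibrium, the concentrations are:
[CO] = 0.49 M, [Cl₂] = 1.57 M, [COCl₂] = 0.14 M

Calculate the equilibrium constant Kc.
K_c = 0.1820

Kc = ([COCl₂]) / ([CO] × [Cl₂])
   = ((0.14)) / ((0.49)·(1.57))
   = 0.14 / 0.7693 = 0.1820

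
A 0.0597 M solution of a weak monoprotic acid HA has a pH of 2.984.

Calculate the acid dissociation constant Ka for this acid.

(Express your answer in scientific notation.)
K_a = 1.84e-05

[H⁺] = 10^(−pH) = 10^(−2.984) = 1.038e-03 M. For HA ⇌ H⁺ + A⁻, Ka = x²/(C − x) = (1.038e-03)²/(0.0597 − 1.038e-03) = 1.84e-05.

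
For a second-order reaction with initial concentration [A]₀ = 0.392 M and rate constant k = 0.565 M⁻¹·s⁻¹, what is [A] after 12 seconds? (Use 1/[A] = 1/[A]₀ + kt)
0.1072 M

1/[A] = 1/[A]₀ + k·t = 1/0.392 + (0.565)·(12) = 2.5510 + 6.7800 = 9.3310
[A] = 1/9.3310 = 0.1072 M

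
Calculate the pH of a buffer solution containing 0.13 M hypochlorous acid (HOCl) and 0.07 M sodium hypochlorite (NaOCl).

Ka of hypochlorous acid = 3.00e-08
pH = 7.25

pKa = -log(3.00e-08) = 7.52. pH = pKa + log([A⁻]/[HA]) = 7.52 + log(0.07/0.13)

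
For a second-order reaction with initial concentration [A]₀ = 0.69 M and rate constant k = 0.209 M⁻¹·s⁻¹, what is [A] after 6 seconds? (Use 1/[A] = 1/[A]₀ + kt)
0.3699 M

1/[A] = 1/[A]₀ + k·t = 1/0.69 + (0.209)·(6) = 1.4493 + 1.2540 = 2.7033
[A] = 1/2.7033 = 0.3699 M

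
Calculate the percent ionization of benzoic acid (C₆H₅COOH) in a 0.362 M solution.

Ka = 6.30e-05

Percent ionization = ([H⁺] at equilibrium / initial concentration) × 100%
Percent ionization = 1.31%

Let x = [H⁺]. Ka = x²/(C - x) ⇒ x² + (6.30e-05)x - (6.30e-05)(0.362) = 0. x = 4.7442e-03. Percent = (4.7442e-03/0.362) × 100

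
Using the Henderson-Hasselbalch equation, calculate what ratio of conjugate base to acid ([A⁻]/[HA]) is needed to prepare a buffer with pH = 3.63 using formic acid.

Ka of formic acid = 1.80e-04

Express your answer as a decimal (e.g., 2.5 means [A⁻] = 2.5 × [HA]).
[A⁻]/[HA] = 0.768

pKa = −log(1.80e-04) = 3.7447. pH = pKa + log([A⁻]/[HA]). 3.63 = 3.7447 + log(ratio). log(ratio) = 3.63 − 3.7447 = -0.1147. ratio = 10^(-0.1147) = 0.768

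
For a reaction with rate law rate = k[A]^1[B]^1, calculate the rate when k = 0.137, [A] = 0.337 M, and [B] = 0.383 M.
0.01768 M/s

rate = k·[A]^1·[B]^1 = 0.137·(0.337)^1·(0.383)^1 = 0.137·0.337·0.383 = 0.01768 M/s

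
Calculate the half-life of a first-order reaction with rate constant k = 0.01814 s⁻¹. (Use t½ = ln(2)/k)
38.21 s

t½ = ln(2)/k = 0.6931/0.01814 = 38.21 s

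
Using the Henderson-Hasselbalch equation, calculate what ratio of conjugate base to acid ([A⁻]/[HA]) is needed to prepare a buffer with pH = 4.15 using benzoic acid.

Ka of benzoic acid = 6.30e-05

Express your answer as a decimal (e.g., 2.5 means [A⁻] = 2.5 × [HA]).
[A⁻]/[HA] = 0.890

pKa = −log(6.30e-05) = 4.2007. pH = pKa + log([A⁻]/[HA]). 4.15 = 4.2007 + log(ratio). log(ratio) = 4.15 − 4.2007 = -0.0507. ratio = 10^(-0.0507) = 0.890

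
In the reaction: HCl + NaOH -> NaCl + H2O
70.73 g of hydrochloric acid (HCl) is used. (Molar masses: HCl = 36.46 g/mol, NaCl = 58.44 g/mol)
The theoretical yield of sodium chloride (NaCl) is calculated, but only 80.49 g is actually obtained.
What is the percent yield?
Moles of HCl = 70.73 g ÷ 36.46 g/mol = 1.93993 mol
Mole ratio: 1 mol NaCl / 1 mol HCl
Moles of NaCl = 1.93993 × (1/1) = 1.93993 mol
Theoretical yield = 1.93993 mol × 58.44 g/mol = 113.37 g
Actual yield = 80.49 g
Percent yield = (80.49 / 113.37) × 100% = 71.0%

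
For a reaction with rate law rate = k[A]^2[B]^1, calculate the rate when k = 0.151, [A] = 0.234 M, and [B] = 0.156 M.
0.00129 M/s

rate = k·[A]^2·[B]^1 = 0.151·(0.234)^2·(0.156)^1 = 0.151·0.054756·0.156 = 0.00129 M/s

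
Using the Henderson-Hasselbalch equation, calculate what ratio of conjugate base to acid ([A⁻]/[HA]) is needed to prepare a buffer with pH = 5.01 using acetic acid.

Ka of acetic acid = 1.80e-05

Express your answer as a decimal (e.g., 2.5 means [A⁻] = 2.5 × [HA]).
[A⁻]/[HA] = 1.842

pKa = −log(1.80e-05) = 4.7447. pH = pKa + log([A⁻]/[HA]). 5.01 = 4.7447 + log(ratio). log(ratio) = 5.01 − 4.7447 = 0.2653. ratio = 10^(0.2653) = 1.842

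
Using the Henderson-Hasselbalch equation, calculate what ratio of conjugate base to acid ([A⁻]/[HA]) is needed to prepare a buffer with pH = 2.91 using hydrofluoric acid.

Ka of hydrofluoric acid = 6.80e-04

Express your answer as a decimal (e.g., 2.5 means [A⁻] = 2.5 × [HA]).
[A⁻]/[HA] = 0.553

pKa = −log(6.80e-04) = 3.1675. pH = pKa + log([A⁻]/[HA]). 2.91 = 3.1675 + log(ratio). log(ratio) = 2.91 − 3.1675 = -0.2575. ratio = 10^(-0.2575) = 0.553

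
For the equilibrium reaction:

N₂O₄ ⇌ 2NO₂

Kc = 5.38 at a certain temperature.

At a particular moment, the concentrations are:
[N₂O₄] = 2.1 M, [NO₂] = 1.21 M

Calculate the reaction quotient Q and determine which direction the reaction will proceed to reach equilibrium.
Q = 0.697, Q < K, reaction proceeds forward (toward products)

Q = ([NO₂]^2) / ([N₂O₄])
  = ((1.21)^2) / ((2.1)) = 1.4641/2.1 = 0.6972
Since Q = 0.6972 < Kc = 5.38, the reaction proceeds forward (toward products) to reach equilibrium.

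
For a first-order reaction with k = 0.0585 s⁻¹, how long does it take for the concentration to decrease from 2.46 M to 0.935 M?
16.54 s

From ln[A] = ln[A]₀ - k·t: t = ln([A]₀/[A])/k = ln(2.46/0.935)/0.0585 = ln(2.6310)/0.0585 = 0.9674/0.0585 = 16.54 s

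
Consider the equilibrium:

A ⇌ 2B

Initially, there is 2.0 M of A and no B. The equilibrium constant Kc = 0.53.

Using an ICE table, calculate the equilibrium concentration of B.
[B] = 0.906 M

ICE: [A] = 2.0 − x, [B] = 2x.
Kc = (2x)²/(2.0 − x) = 0.53 ⇒ 4x² + 0.53x − 1.06 = 0.
x = (−0.53 + √(0.53² + 4·4·1.06))/(2·4) = (−0.53 + √17.241)/8 = 0.45278.
[B] = 2x = 0.906 M.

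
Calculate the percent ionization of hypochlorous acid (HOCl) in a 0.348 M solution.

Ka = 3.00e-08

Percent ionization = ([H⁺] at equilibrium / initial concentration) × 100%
Percent ionization = 0.0294%

Let x = [H⁺]. Ka = x²/(C - x) ⇒ x² + (3.00e-08)x - (3.00e-08)(0.348) = 0. x = 1.0216e-04. Percent = (1.0216e-04/0.348) × 100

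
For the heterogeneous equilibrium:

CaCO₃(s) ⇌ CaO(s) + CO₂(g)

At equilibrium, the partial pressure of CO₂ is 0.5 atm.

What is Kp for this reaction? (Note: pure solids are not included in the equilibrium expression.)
K_p = 0.5

Solids (CaCO₃, CaO) have activity 1 and are excluded.
Kp = P(CO₂) = 0.5.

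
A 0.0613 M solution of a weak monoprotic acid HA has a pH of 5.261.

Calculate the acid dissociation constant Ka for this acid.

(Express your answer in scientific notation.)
K_a = 4.90e-10

[H⁺] = 10^(−pH) = 10^(−5.261) = 5.483e-06 M. For HA ⇌ H⁺ + A⁻, Ka = x²/(C − x) = (5.483e-06)²/(0.0613 − 5.483e-06) = 4.90e-10.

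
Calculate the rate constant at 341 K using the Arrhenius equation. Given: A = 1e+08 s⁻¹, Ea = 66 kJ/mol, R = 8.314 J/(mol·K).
7.76e-03 s⁻¹

k = A·exp(-Ea/(R·T)) = 1e+08·exp(-66000/(8.314·341)) = 1e+08·exp(-23.2798) = 1e+08·7.7572e-11 = 7.76e-03 s⁻¹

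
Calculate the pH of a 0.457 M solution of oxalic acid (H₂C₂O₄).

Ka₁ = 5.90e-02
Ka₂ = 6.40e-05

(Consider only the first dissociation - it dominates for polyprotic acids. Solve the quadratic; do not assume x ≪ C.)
pH = 0.86

x² + Ka₁·x − Ka₁·C = 0 with Ka₁ = 5.90e-02, C = 0.457.
x = (−Ka₁ + √(Ka₁² + 4·Ka₁·C))/2 = 1.3733e-01 M, so pH = 0.86.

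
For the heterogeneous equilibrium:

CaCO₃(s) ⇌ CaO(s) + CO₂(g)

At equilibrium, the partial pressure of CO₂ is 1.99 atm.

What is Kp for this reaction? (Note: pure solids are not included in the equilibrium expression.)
K_p = 1.99

Solids (CaCO₃, CaO) have activity 1 and are excluded.
Kp = P(CO₂) = 1.99.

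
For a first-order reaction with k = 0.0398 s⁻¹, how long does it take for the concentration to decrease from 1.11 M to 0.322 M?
31.09 s

From ln[A] = ln[A]₀ - k·t: t = ln([A]₀/[A])/k = ln(1.11/0.322)/0.0398 = ln(3.4472)/0.0398 = 1.2376/0.0398 = 31.09 s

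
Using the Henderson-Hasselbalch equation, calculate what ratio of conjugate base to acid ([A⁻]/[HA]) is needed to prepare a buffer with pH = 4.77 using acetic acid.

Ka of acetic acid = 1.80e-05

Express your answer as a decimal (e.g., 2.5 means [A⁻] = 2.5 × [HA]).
[A⁻]/[HA] = 1.060

pKa = −log(1.80e-05) = 4.7447. pH = pKa + log([A⁻]/[HA]). 4.77 = 4.7447 + log(ratio). log(ratio) = 4.77 − 4.7447 = 0.0253. ratio = 10^(0.0253) = 1.060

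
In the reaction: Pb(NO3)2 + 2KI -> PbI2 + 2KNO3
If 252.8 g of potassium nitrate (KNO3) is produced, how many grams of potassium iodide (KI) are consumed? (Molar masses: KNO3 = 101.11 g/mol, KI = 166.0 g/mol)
Moles of KNO3 = 252.8 g ÷ 101.11 g/mol = 2.50025 mol
Mole ratio: 2 mol KI / 2 mol KNO3
Moles of KI = 2.50025 × (2/2) = 2.50025 mol
Mass of KI = 2.50025 mol × 166.0 g/mol = 415 g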